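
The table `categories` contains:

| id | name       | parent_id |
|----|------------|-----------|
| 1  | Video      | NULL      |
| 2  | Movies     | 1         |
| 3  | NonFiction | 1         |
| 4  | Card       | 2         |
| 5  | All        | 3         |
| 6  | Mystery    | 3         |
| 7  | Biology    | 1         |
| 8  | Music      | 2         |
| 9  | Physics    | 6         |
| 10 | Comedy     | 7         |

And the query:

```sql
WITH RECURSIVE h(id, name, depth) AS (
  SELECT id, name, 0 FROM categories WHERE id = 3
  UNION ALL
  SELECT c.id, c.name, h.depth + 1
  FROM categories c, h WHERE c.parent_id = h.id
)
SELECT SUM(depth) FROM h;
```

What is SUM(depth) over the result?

4

Base: id=3 (NonFiction) at depth 0.
Iteration 1: rows with parent_id in {3} -> All (id 5, depth 1), Mystery (id 6, depth 1).
Iteration 2: rows with parent_id in {5,6} -> Physics (id 9, depth 2).
Iteration 3: no rows with parent_id in {9}; recursion stops.
SUM(depth) = 0 + 1 + 1 + 2 = 4.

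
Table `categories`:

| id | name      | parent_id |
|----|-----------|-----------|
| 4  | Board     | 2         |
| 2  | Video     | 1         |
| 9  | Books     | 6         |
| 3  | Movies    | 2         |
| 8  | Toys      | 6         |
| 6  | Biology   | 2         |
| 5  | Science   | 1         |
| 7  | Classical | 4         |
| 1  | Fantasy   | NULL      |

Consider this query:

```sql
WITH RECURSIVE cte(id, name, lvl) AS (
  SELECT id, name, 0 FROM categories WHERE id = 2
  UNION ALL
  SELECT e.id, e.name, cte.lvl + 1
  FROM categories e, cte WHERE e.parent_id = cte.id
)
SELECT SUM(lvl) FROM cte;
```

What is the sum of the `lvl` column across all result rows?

Base: id=2 (Video) at lvl 0.
Iteration 1: rows with parent_id in {2} -> Movies (id 3, lvl 1), Board (id 4, lvl 1), Biology (id 6, lvl 1).
Iteration 2: rows with parent_id in {3,4,6} -> Classical (id 7, lvl 2), Toys (id 8, lvl 2), Books (id 9, lvl 2).
Iteration 3: no rows with parent_id in {7,8,9}; recursion stops.
SUM(lvl) = 0 + 1 + 1 + 1 + 2 + 2 + 2 = 9.

9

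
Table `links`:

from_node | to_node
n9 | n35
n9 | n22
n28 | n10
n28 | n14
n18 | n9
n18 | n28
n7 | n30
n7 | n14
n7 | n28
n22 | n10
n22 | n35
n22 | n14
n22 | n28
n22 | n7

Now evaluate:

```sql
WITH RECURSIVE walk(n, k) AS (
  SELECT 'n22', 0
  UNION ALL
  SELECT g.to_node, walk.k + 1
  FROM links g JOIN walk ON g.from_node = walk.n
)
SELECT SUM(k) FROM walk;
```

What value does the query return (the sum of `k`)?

Base: (n22, k=0).
Iteration 1: edges from {n22} -> (n10, k=1), (n14, k=1), (n28, k=1), (n35, k=1), (n7, k=1).
Iteration 2: edges from {n10,n14,n28,n35,n7} -> (n10, k=2), (n14, k=2) x2, (n28, k=2), (n30, k=2). [UNION ALL keeps all 5 new rows, including repeats]
Iteration 3: edges from {n10,n14,n28,n30} -> (n10, k=3), (n14, k=3).
Iteration 4: no outgoing edges from {n10,n14}; recursion stops.
SUM(k) = 0 + 1 + 1 + 1 + 1 + 1 + 2 + 2 + 2 + 2 + 2 + 3 + 3 = 21.

21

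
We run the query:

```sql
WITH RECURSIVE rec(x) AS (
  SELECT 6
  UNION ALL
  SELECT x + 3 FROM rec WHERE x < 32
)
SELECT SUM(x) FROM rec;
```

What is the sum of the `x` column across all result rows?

195

Base: x=6.
Iteration 1: 6 < 32 holds -> x = 6 + 3 = 9.
Iteration 2: 9 < 32 holds -> x = 9 + 3 = 12.
Iteration 3: 12 < 32 holds -> x = 12 + 3 = 15.
Iteration 4: 15 < 32 holds -> x = 15 + 3 = 18.
Iteration 5: 18 < 32 holds -> x = 18 + 3 = 21.
Iteration 6: 21 < 32 holds -> x = 21 + 3 = 24.
Iteration 7: 24 < 32 holds -> x = 24 + 3 = 27.
Iteration 8: 27 < 32 holds -> x = 27 + 3 = 30.
Iteration 9: 30 < 32 holds -> x = 30 + 3 = 33.
Iteration 10: 33 < 32 fails; recursion stops.
SUM(x) = 6 + 9 + 12 + 15 + 18 + 21 + 24 + 27 + 30 + 33 = 195.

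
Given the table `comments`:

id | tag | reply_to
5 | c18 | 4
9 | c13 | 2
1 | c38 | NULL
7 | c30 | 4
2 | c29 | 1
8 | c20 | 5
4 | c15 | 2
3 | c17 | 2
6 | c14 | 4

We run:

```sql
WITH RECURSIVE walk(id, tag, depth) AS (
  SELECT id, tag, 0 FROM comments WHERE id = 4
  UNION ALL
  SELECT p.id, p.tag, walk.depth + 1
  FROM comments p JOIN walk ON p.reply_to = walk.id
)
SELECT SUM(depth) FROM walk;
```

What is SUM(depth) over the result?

Base: id=4 (c15) at depth 0.
Iteration 1: rows with reply_to in {4} -> c18 (id 5, depth 1), c14 (id 6, depth 1), c30 (id 7, depth 1).
Iteration 2: rows with reply_to in {5,6,7} -> c20 (id 8, depth 2).
Iteration 3: no rows with reply_to in {8}; recursion stops.
SUM(depth) = 0 + 1 + 1 + 1 + 2 = 5.

5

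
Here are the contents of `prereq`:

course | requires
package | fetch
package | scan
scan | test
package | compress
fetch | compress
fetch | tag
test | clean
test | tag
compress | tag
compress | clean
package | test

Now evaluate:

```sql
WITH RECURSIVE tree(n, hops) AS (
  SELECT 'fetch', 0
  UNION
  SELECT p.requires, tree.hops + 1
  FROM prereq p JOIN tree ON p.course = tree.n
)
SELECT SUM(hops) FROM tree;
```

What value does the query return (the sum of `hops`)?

Base: (fetch, hops=0).
Iteration 1: edges from {fetch} -> (compress, hops=1), (tag, hops=1).
Iteration 2: edges from {compress,tag} -> (clean, hops=2), (tag, hops=2).
Iteration 3: no outgoing edges from {clean,tag}; recursion stops.
SUM(hops) = 0 + 1 + 1 + 2 + 2 = 6.

6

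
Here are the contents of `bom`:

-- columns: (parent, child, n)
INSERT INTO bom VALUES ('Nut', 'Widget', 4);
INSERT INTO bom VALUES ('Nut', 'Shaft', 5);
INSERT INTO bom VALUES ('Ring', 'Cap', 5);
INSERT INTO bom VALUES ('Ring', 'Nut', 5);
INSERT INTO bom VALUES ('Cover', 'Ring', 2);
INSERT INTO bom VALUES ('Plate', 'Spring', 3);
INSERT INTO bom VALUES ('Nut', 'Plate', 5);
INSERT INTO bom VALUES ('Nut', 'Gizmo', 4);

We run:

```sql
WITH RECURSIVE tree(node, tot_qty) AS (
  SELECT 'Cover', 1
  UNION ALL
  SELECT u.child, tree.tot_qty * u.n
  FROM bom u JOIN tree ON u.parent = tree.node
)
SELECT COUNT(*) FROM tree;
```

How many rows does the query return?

9

Base: (Cover, tot_qty=1).
Iteration 1: components of {Cover} -> Ring = 1*2 = 2.
Iteration 2: components of {Ring} -> Cap = 2*5 = 10, Nut = 2*5 = 10.
Iteration 3: components of {Cap,Nut} -> Gizmo = 10*4 = 40, Plate = 10*5 = 50, Shaft = 10*5 = 50, Widget = 10*4 = 40.
Iteration 4: components of {Gizmo,Plate,Shaft,Widget} -> Spring = 50*3 = 150.
Iteration 5: no further components; recursion stops.
Total rows emitted: 9.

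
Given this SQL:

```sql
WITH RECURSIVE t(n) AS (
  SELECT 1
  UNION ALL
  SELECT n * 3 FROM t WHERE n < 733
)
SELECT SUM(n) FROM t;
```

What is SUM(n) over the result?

Base: n=1.
Iteration 1: 1 < 733 holds -> n = 1 * 3 = 3.
Iteration 2: 3 < 733 holds -> n = 3 * 3 = 9.
Iteration 3: 9 < 733 holds -> n = 9 * 3 = 27.
Iteration 4: 27 < 733 holds -> n = 27 * 3 = 81.
Iteration 5: 81 < 733 holds -> n = 81 * 3 = 243.
Iteration 6: 243 < 733 holds -> n = 243 * 3 = 729.
Iteration 7: 729 < 733 holds -> n = 729 * 3 = 2187.
Iteration 8: 2187 < 733 fails; recursion stops.
SUM(n) = 1 + 3 + 9 + 27 + 81 + 243 + 729 + 2187 = 3280.

3280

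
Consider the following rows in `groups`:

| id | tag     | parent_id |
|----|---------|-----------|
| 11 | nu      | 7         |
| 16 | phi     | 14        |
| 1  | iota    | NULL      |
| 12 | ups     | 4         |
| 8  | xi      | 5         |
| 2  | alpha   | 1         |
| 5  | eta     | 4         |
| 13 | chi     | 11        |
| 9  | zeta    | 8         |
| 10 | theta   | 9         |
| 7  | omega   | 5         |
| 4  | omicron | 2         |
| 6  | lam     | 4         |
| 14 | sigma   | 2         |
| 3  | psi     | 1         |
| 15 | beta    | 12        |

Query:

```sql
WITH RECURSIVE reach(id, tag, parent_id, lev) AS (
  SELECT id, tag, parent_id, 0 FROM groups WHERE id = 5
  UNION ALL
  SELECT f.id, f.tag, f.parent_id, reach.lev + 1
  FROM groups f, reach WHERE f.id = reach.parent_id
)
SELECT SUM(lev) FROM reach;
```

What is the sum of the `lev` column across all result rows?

Base: id=5 (eta), parent_id=4, lev 0.
Iteration 1: join on id=4 -> omicron (id 4, parent_id=2, lev 1).
Iteration 2: join on id=2 -> alpha (id 2, parent_id=1, lev 2).
Iteration 3: join on id=1 -> iota (id 1, parent_id=NULL, lev 3).
Iteration 4: parent_id is NULL; no match; recursion stops.
SUM(lev) = 0 + 1 + 2 + 3 = 6.

6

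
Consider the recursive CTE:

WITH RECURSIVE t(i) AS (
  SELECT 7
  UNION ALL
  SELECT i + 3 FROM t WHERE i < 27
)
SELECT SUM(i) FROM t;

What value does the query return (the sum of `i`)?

Base: i=7.
Iteration 1: 7 < 27 holds -> i = 7 + 3 = 10.
Iteration 2: 10 < 27 holds -> i = 10 + 3 = 13.
Iteration 3: 13 < 27 holds -> i = 13 + 3 = 16.
Iteration 4: 16 < 27 holds -> i = 16 + 3 = 19.
Iteration 5: 19 < 27 holds -> i = 19 + 3 = 22.
Iteration 6: 22 < 27 holds -> i = 22 + 3 = 25.
Iteration 7: 25 < 27 holds -> i = 25 + 3 = 28.
Iteration 8: 28 < 27 fails; recursion stops.
SUM(i) = 7 + 10 + 13 + 16 + 19 + 22 + 25 + 28 = 140.

140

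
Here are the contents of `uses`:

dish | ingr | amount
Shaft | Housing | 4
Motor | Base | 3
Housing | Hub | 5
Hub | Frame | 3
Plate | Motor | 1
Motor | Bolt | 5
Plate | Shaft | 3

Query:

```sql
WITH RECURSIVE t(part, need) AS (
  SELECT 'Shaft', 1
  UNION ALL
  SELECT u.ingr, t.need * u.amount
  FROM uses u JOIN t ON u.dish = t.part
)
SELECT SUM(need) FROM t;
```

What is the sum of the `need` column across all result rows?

Base: (Shaft, need=1).
Iteration 1: components of {Shaft} -> Housing = 1*4 = 4.
Iteration 2: components of {Housing} -> Hub = 4*5 = 20.
Iteration 3: components of {Hub} -> Frame = 20*3 = 60.
Iteration 4: no further components; recursion stops.
SUM(need) = 1 + 4 + 20 + 60 = 85.

85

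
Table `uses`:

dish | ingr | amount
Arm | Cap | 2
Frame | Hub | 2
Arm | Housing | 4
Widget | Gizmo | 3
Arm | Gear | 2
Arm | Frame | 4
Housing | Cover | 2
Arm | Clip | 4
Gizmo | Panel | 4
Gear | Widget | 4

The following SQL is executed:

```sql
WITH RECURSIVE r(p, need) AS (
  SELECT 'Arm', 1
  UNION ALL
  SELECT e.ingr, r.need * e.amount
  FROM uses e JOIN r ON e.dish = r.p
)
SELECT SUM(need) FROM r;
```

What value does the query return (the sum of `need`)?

161

Base: (Arm, need=1).
Iteration 1: components of {Arm} -> Cap = 1*2 = 2, Clip = 1*4 = 4, Frame = 1*4 = 4, Gear = 1*2 = 2, Housing = 1*4 = 4.
Iteration 2: components of {Cap,Clip,Frame,Gear,Housing} -> Cover = 4*2 = 8, Hub = 4*2 = 8, Widget = 2*4 = 8.
Iteration 3: components of {Cover,Hub,Widget} -> Gizmo = 8*3 = 24.
Iteration 4: components of {Gizmo} -> Panel = 24*4 = 96.
Iteration 5: no further components; recursion stops.
SUM(need) = 1 + 2 + 2 + 4 + 4 + 4 + 8 + 8 + 8 + 24 + 96 = 161.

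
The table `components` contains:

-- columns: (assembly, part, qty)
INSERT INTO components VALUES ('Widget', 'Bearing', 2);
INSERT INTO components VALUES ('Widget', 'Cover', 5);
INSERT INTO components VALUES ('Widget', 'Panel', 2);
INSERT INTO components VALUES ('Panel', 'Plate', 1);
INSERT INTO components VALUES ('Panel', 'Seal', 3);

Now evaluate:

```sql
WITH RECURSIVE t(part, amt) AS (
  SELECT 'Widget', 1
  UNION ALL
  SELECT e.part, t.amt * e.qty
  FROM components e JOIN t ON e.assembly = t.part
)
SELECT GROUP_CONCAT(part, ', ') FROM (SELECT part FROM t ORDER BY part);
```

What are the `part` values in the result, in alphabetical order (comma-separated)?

Base: (Widget, amt=1).
Iteration 1: components of {Widget} -> Bearing = 1*2 = 2, Cover = 1*5 = 5, Panel = 1*2 = 2.
Iteration 2: components of {Bearing,Cover,Panel} -> Plate = 2*1 = 2, Seal = 2*3 = 6.
Iteration 3: no further components; recursion stops.

Bearing, Cover, Panel, Plate, Seal, Widget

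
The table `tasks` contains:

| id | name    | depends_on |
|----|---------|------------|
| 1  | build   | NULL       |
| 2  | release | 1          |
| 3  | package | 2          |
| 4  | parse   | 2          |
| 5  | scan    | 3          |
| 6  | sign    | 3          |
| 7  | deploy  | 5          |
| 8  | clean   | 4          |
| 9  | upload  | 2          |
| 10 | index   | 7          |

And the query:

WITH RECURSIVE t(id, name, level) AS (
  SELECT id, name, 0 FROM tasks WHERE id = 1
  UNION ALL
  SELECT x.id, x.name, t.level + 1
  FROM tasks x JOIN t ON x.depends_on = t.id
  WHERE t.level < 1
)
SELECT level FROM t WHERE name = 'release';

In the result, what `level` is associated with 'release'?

Base: id=1 (build) at level 0.
Iteration 1: rows with depends_on in {1} -> release (id 2, level 1).
Iteration 2: level < 1 fails for all current rows; recursion stops.

1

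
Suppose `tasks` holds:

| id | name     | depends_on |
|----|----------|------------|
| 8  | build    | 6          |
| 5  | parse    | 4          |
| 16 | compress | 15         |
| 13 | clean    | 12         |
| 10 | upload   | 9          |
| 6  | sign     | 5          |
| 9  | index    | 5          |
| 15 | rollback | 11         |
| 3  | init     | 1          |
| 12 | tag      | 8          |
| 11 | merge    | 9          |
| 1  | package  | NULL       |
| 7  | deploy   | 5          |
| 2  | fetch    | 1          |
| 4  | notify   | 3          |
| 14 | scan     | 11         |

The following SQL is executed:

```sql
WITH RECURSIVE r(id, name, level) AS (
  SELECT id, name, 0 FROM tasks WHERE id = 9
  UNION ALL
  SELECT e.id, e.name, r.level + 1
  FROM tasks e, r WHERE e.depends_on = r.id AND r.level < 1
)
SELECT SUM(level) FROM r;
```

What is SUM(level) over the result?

Base: id=9 (index) at level 0.
Iteration 1: rows with depends_on in {9} -> upload (id 10, level 1), merge (id 11, level 1).
Iteration 2: level < 1 fails for all current rows; recursion stops.
SUM(level) = 0 + 1 + 1 = 2.

2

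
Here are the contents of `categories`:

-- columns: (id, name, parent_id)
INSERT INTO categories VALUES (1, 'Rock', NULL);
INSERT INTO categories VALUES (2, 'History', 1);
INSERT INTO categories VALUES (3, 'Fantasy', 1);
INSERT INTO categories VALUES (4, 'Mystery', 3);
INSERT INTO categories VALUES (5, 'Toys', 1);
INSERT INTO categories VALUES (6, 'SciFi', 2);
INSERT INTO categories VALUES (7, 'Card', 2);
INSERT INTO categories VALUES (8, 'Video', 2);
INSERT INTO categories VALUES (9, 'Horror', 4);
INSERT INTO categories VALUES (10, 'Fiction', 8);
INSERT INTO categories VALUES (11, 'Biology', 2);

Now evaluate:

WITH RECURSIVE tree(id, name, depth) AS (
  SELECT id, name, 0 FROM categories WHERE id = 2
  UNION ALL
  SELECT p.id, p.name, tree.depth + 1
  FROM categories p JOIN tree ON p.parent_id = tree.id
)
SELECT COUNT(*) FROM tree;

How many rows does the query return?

Base: id=2 (History) at depth 0.
Iteration 1: rows with parent_id in {2} -> SciFi (id 6, depth 1), Card (id 7, depth 1), Video (id 8, depth 1), Biology (id 11, depth 1).
Iteration 2: rows with parent_id in {6,7,8,11} -> Fiction (id 10, depth 2).
Iteration 3: no rows with parent_id in {10}; recursion stops.
Total rows emitted: 6.

6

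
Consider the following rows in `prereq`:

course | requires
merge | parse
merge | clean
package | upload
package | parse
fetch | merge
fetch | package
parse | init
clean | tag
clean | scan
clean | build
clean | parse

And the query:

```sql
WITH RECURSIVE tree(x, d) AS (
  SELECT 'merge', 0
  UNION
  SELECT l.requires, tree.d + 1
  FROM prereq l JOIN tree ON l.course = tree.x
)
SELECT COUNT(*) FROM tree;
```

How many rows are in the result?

Base: (merge, d=0).
Iteration 1: edges from {merge} -> (clean, d=1), (parse, d=1).
Iteration 2: edges from {clean,parse} -> (build, d=2), (init, d=2), (parse, d=2), (scan, d=2), (tag, d=2).
Iteration 3: edges from {build,init,parse,scan,tag} -> (init, d=3).
Iteration 4: no outgoing edges from {init}; recursion stops.
Total rows emitted: 9.

9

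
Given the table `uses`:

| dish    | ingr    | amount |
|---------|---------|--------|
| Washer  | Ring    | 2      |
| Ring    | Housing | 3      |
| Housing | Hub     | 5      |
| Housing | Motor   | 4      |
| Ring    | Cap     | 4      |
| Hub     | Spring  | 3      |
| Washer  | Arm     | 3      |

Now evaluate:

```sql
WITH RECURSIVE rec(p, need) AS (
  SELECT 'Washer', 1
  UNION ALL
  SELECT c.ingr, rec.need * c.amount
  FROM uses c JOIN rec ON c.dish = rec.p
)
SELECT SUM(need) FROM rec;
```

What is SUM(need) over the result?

Base: (Washer, need=1).
Iteration 1: components of {Washer} -> Arm = 1*3 = 3, Ring = 1*2 = 2.
Iteration 2: components of {Arm,Ring} -> Cap = 2*4 = 8, Housing = 2*3 = 6.
Iteration 3: components of {Cap,Housing} -> Hub = 6*5 = 30, Motor = 6*4 = 24.
Iteration 4: components of {Hub,Motor} -> Spring = 30*3 = 90.
Iteration 5: no further components; recursion stops.
SUM(need) = 1 + 2 + 3 + 6 + 8 + 30 + 24 + 90 = 164.

164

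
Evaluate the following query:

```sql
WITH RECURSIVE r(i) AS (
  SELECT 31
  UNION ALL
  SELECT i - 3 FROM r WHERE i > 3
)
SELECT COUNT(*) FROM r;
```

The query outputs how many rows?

11

Base: i=31.
Iteration 1: 31 > 3 holds -> i = 31 - 3 = 28.
Iteration 2: 28 > 3 holds -> i = 28 - 3 = 25.
Iteration 3: 25 > 3 holds -> i = 25 - 3 = 22.
Iteration 4: 22 > 3 holds -> i = 22 - 3 = 19.
Iteration 5: 19 > 3 holds -> i = 19 - 3 = 16.
Iteration 6: 16 > 3 holds -> i = 16 - 3 = 13.
Iteration 7: 13 > 3 holds -> i = 13 - 3 = 10.
Iteration 8: 10 > 3 holds -> i = 10 - 3 = 7.
Iteration 9: 7 > 3 holds -> i = 7 - 3 = 4.
Iteration 10: 4 > 3 holds -> i = 4 - 3 = 1.
Iteration 11: 1 > 3 fails; recursion stops.
Total rows emitted: 11.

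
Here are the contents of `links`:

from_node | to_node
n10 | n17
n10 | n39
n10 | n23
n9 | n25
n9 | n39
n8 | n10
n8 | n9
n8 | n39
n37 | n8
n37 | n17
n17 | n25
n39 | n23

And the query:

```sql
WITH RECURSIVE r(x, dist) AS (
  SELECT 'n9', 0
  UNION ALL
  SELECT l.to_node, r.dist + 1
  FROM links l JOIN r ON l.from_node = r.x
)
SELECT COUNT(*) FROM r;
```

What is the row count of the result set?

Base: (n9, dist=0).
Iteration 1: edges from {n9} -> (n25, dist=1), (n39, dist=1).
Iteration 2: edges from {n25,n39} -> (n23, dist=2).
Iteration 3: no outgoing edges from {n23}; recursion stops.
Total rows emitted: 4.

4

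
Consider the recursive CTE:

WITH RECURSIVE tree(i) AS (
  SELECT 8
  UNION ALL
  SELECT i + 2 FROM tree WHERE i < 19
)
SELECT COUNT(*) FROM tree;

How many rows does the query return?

7

Base: i=8.
Iteration 1: 8 < 19 holds -> i = 8 + 2 = 10.
Iteration 2: 10 < 19 holds -> i = 10 + 2 = 12.
Iteration 3: 12 < 19 holds -> i = 12 + 2 = 14.
Iteration 4: 14 < 19 holds -> i = 14 + 2 = 16.
Iteration 5: 16 < 19 holds -> i = 16 + 2 = 18.
Iteration 6: 18 < 19 holds -> i = 18 + 2 = 20.
Iteration 7: 20 < 19 fails; recursion stops.
Total rows emitted: 7.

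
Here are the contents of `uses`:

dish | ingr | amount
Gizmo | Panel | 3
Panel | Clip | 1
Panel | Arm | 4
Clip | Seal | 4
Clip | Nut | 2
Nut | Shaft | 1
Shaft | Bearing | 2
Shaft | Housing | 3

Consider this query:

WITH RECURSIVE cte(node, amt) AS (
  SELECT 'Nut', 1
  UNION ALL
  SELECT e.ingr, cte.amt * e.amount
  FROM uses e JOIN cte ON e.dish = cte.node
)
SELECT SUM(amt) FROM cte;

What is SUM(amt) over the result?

7

Base: (Nut, amt=1).
Iteration 1: components of {Nut} -> Shaft = 1*1 = 1.
Iteration 2: components of {Shaft} -> Bearing = 1*2 = 2, Housing = 1*3 = 3.
Iteration 3: no further components; recursion stops.
SUM(amt) = 1 + 1 + 2 + 3 = 7.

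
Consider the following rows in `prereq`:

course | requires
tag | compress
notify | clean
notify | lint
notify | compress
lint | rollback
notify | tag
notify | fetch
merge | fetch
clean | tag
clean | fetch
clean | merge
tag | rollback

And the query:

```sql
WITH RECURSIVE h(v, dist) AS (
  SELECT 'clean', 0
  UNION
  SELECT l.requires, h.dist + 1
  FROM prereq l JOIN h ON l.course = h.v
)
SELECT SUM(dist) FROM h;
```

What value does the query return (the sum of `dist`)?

9

Base: (clean, dist=0).
Iteration 1: edges from {clean} -> (fetch, dist=1), (merge, dist=1), (tag, dist=1).
Iteration 2: edges from {fetch,merge,tag} -> (compress, dist=2), (fetch, dist=2), (rollback, dist=2).
Iteration 3: no outgoing edges from {compress,fetch,rollback}; recursion stops.
SUM(dist) = 0 + 1 + 1 + 1 + 2 + 2 + 2 = 9.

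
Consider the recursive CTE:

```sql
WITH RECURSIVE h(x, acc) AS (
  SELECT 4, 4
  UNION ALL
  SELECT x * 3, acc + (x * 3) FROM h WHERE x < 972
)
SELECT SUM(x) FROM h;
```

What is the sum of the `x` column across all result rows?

1456

Base: x=4, acc=4.
Iteration 1: 4 < 972 holds -> x = 4 * 3 = 12, acc = 4 + 12 = 16.
Iteration 2: 12 < 972 holds -> x = 12 * 3 = 36, acc = 16 + 36 = 52.
Iteration 3: 36 < 972 holds -> x = 36 * 3 = 108, acc = 52 + 108 = 160.
Iteration 4: 108 < 972 holds -> x = 108 * 3 = 324, acc = 160 + 324 = 484.
Iteration 5: 324 < 972 holds -> x = 324 * 3 = 972, acc = 484 + 972 = 1456.
Iteration 6: 972 < 972 fails; recursion stops.
SUM(x) = 4 + 12 + 36 + 108 + 324 + 972 = 1456.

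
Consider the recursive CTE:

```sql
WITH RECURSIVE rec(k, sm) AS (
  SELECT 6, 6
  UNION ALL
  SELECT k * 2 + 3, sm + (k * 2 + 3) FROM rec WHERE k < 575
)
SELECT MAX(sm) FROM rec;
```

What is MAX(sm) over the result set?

Base: k=6, sm=6.
Iteration 1: 6 < 575 holds -> k = 6 * 2 + 3 = 15, sm = 6 + 15 = 21.
Iteration 2: 15 < 575 holds -> k = 15 * 2 + 3 = 33, sm = 21 + 33 = 54.
Iteration 3: 33 < 575 holds -> k = 33 * 2 + 3 = 69, sm = 54 + 69 = 123.
Iteration 4: 69 < 575 holds -> k = 69 * 2 + 3 = 141, sm = 123 + 141 = 264.
Iteration 5: 141 < 575 holds -> k = 141 * 2 + 3 = 285, sm = 264 + 285 = 549.
Iteration 6: 285 < 575 holds -> k = 285 * 2 + 3 = 573, sm = 549 + 573 = 1122.
Iteration 7: 573 < 575 holds -> k = 573 * 2 + 3 = 1149, sm = 1122 + 1149 = 2271.
Iteration 8: 1149 < 575 fails; recursion stops.
sm values: 6, 21, 54, 123, 264, 549, 1122, 2271; the maximum is 2271.

2271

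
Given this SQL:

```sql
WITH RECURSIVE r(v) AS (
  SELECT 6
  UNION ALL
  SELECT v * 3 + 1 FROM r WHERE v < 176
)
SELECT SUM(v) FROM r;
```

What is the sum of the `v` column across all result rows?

Base: v=6.
Iteration 1: 6 < 176 holds -> v = 6 * 3 + 1 = 19.
Iteration 2: 19 < 176 holds -> v = 19 * 3 + 1 = 58.
Iteration 3: 58 < 176 holds -> v = 58 * 3 + 1 = 175.
Iteration 4: 175 < 176 holds -> v = 175 * 3 + 1 = 526.
Iteration 5: 526 < 176 fails; recursion stops.
SUM(v) = 6 + 19 + 58 + 175 + 526 = 784.

784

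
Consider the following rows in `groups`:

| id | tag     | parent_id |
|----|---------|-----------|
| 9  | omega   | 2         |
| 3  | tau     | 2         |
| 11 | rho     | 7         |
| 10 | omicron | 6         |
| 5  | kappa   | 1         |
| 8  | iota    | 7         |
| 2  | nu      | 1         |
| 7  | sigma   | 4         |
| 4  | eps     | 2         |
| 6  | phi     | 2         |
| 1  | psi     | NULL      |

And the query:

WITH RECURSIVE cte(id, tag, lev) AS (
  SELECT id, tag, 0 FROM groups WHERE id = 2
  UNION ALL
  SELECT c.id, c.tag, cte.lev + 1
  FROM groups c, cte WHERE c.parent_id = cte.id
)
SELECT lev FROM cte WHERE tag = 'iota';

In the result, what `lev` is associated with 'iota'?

Base: id=2 (nu) at lev 0.
Iteration 1: rows with parent_id in {2} -> tau (id 3, lev 1), eps (id 4, lev 1), phi (id 6, lev 1), omega (id 9, lev 1).
Iteration 2: rows with parent_id in {3,4,6,9} -> sigma (id 7, lev 2), omicron (id 10, lev 2).
Iteration 3: rows with parent_id in {7,10} -> iota (id 8, lev 3), rho (id 11, lev 3).
Iteration 4: no rows with parent_id in {8,11}; recursion stops.

3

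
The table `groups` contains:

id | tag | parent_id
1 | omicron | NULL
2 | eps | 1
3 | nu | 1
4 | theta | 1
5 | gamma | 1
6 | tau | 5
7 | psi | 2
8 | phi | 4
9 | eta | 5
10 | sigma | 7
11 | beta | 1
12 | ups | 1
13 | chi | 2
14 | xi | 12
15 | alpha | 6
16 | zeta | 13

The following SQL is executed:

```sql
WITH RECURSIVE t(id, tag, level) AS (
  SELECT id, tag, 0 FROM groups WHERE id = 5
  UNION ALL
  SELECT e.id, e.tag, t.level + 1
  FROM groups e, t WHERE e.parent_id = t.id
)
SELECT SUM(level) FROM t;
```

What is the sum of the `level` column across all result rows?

4

Base: id=5 (gamma) at level 0.
Iteration 1: rows with parent_id in {5} -> tau (id 6, level 1), eta (id 9, level 1).
Iteration 2: rows with parent_id in {6,9} -> alpha (id 15, level 2).
Iteration 3: no rows with parent_id in {15}; recursion stops.
SUM(level) = 0 + 1 + 1 + 2 = 4.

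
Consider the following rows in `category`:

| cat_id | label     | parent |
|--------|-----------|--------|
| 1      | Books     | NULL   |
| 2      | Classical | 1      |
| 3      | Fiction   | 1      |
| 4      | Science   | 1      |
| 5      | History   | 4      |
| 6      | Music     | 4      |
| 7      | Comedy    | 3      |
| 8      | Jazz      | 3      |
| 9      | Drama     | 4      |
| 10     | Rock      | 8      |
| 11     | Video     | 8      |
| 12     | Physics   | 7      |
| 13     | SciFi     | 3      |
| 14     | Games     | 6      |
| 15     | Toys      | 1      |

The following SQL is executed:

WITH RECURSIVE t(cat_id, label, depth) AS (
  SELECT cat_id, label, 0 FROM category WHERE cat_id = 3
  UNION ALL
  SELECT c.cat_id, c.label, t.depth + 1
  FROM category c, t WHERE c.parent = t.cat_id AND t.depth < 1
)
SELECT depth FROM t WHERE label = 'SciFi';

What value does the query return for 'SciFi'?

1

Base: cat_id=3 (Fiction) at depth 0.
Iteration 1: rows with parent in {3} -> Comedy (id 7, depth 1), Jazz (id 8, depth 1), SciFi (id 13, depth 1).
Iteration 2: depth < 1 fails for all current rows; recursion stops.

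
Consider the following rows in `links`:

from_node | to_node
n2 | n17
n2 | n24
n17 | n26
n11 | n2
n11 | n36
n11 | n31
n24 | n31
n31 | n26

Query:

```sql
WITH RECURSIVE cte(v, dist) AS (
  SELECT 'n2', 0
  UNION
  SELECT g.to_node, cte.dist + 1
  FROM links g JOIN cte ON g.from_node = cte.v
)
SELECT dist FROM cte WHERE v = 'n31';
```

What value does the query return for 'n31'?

2

Base: (n2, dist=0).
Iteration 1: edges from {n2} -> (n17, dist=1), (n24, dist=1).
Iteration 2: edges from {n17,n24} -> (n26, dist=2), (n31, dist=2).
Iteration 3: edges from {n26,n31} -> (n26, dist=3).
Iteration 4: no outgoing edges from {n26}; recursion stops.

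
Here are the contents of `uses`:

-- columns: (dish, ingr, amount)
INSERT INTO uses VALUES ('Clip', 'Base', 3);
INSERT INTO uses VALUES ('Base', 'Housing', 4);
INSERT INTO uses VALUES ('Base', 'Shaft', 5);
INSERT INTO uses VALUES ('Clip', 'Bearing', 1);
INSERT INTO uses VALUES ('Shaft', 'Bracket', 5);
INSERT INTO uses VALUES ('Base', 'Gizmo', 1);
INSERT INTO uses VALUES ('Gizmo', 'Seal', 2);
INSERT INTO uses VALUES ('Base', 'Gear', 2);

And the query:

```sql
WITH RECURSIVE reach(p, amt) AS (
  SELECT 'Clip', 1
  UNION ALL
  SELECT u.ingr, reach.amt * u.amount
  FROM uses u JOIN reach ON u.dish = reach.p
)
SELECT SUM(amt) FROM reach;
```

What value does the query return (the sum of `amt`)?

122

Base: (Clip, amt=1).
Iteration 1: components of {Clip} -> Base = 1*3 = 3, Bearing = 1*1 = 1.
Iteration 2: components of {Base,Bearing} -> Gear = 3*2 = 6, Gizmo = 3*1 = 3, Housing = 3*4 = 12, Shaft = 3*5 = 15.
Iteration 3: components of {Gear,Gizmo,Housing,Shaft} -> Bracket = 15*5 = 75, Seal = 3*2 = 6.
Iteration 4: no further components; recursion stops.
SUM(amt) = 1 + 3 + 1 + 12 + 15 + 3 + 6 + 75 + 6 = 122.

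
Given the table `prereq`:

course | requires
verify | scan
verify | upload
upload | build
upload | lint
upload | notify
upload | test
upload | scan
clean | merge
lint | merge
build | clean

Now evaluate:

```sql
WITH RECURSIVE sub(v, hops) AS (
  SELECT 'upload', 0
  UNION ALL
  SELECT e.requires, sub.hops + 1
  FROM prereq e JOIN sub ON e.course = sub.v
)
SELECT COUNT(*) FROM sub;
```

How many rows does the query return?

Base: (upload, hops=0).
Iteration 1: edges from {upload} -> (build, hops=1), (lint, hops=1), (notify, hops=1), (scan, hops=1), (test, hops=1).
Iteration 2: edges from {build,lint,notify,scan,test} -> (clean, hops=2), (merge, hops=2).
Iteration 3: edges from {clean,merge} -> (merge, hops=3).
Iteration 4: no outgoing edges from {merge}; recursion stops.
Total rows emitted: 9.

9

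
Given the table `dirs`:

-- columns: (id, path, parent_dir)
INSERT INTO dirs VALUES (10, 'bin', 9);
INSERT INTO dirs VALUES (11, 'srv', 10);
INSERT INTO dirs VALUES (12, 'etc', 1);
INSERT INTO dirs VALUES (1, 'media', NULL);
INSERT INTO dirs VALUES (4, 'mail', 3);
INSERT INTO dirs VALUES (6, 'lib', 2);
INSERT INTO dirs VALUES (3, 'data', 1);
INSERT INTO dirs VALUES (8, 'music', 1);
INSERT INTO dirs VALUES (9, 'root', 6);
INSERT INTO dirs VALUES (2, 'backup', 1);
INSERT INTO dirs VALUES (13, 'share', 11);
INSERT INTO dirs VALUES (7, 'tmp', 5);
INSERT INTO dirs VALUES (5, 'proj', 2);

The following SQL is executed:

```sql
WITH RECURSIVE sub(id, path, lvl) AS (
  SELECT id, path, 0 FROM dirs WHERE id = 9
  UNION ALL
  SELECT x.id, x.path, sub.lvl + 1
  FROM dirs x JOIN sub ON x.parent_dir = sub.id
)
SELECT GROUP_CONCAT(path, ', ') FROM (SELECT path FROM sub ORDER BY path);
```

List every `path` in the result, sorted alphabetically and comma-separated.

Base: id=9 (root) at lvl 0.
Iteration 1: rows with parent_dir in {9} -> bin (id 10, lvl 1).
Iteration 2: rows with parent_dir in {10} -> srv (id 11, lvl 2).
Iteration 3: rows with parent_dir in {11} -> share (id 13, lvl 3).
Iteration 4: no rows with parent_dir in {13}; recursion stops.

bin, root, share, srv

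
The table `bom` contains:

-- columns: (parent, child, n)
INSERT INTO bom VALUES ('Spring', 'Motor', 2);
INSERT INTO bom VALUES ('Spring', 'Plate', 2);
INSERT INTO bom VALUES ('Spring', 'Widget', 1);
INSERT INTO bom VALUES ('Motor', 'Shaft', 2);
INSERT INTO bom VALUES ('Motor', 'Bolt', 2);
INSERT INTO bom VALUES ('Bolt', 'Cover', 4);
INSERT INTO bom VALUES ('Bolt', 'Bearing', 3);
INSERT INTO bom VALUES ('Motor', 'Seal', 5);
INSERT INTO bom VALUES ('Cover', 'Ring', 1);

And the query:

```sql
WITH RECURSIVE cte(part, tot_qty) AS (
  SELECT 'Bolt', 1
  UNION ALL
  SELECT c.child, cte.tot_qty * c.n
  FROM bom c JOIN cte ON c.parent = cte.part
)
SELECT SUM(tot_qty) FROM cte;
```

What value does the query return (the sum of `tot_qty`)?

Base: (Bolt, tot_qty=1).
Iteration 1: components of {Bolt} -> Bearing = 1*3 = 3, Cover = 1*4 = 4.
Iteration 2: components of {Bearing,Cover} -> Ring = 4*1 = 4.
Iteration 3: no further components; recursion stops.
SUM(tot_qty) = 1 + 4 + 3 + 4 = 12.

12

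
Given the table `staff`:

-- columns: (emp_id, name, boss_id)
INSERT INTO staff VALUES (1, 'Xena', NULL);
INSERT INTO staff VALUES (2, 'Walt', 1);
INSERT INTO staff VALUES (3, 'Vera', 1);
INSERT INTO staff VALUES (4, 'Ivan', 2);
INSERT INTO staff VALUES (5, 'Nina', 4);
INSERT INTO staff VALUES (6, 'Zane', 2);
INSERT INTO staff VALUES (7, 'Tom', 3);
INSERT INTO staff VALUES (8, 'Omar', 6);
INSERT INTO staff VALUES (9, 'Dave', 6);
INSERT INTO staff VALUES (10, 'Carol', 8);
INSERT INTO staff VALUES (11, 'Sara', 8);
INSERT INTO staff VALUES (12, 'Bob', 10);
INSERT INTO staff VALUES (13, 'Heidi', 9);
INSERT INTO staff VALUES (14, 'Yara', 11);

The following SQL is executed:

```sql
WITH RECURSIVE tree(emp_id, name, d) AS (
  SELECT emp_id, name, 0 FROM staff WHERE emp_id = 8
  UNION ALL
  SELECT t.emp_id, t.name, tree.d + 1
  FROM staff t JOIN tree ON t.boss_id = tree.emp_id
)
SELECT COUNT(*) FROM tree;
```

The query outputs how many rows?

Base: emp_id=8 (Omar) at d 0.
Iteration 1: rows with boss_id in {8} -> Carol (id 10, d 1), Sara (id 11, d 1).
Iteration 2: rows with boss_id in {10,11} -> Bob (id 12, d 2), Yara (id 14, d 2).
Iteration 3: no rows with boss_id in {12,14}; recursion stops.
Total rows emitted: 5.

5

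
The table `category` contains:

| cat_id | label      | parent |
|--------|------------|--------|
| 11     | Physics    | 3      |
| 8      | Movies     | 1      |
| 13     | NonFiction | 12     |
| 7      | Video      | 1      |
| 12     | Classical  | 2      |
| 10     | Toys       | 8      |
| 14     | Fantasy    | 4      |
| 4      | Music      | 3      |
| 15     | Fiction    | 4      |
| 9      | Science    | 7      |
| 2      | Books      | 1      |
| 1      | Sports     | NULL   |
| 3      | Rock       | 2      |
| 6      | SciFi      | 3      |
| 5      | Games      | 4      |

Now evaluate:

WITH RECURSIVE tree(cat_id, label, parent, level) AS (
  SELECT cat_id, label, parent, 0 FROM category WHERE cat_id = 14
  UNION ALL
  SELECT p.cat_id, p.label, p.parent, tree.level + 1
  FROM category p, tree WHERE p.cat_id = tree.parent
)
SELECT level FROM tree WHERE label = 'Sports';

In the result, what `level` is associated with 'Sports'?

4

Base: cat_id=14 (Fantasy), parent=4, level 0.
Iteration 1: join on cat_id=4 -> Music (id 4, parent=3, level 1).
Iteration 2: join on cat_id=3 -> Rock (id 3, parent=2, level 2).
Iteration 3: join on cat_id=2 -> Books (id 2, parent=1, level 3).
Iteration 4: join on cat_id=1 -> Sports (id 1, parent=NULL, level 4).
Iteration 5: parent is NULL; no match; recursion stops.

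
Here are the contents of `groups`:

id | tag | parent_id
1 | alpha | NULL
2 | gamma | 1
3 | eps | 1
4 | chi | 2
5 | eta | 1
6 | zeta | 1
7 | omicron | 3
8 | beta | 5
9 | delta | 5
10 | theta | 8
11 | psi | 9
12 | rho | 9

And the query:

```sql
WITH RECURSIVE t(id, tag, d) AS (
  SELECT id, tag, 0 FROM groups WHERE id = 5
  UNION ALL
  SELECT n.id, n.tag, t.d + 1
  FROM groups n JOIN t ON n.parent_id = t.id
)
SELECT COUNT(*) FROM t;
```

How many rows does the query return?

6

Base: id=5 (eta) at d 0.
Iteration 1: rows with parent_id in {5} -> beta (id 8, d 1), delta (id 9, d 1).
Iteration 2: rows with parent_id in {8,9} -> theta (id 10, d 2), psi (id 11, d 2), rho (id 12, d 2).
Iteration 3: no rows with parent_id in {10,11,12}; recursion stops.
Total rows emitted: 6.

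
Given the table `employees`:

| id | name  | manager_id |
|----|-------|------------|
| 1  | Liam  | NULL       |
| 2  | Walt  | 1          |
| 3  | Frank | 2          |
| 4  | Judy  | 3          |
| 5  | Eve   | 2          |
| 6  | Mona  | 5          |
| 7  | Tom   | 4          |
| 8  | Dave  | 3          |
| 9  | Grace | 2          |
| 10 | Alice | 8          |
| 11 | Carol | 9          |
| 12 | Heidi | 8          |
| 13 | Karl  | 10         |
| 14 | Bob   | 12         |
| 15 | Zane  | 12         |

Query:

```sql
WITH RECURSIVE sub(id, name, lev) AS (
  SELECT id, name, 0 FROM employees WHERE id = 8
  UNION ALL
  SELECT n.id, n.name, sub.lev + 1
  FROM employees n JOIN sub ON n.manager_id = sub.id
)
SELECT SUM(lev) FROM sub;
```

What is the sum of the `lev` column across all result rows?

Base: id=8 (Dave) at lev 0.
Iteration 1: rows with manager_id in {8} -> Alice (id 10, lev 1), Heidi (id 12, lev 1).
Iteration 2: rows with manager_id in {10,12} -> Karl (id 13, lev 2), Bob (id 14, lev 2), Zane (id 15, lev 2).
Iteration 3: no rows with manager_id in {13,14,15}; recursion stops.
SUM(lev) = 0 + 1 + 1 + 2 + 2 + 2 = 8.

8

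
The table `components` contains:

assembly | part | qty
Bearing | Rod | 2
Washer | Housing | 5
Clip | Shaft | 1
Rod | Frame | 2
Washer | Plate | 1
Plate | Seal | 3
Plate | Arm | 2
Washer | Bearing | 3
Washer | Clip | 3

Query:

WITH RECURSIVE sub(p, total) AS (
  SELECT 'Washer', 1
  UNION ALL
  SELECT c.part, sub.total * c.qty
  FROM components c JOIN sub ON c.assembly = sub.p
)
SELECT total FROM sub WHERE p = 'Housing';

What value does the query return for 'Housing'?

Base: (Washer, total=1).
Iteration 1: components of {Washer} -> Bearing = 1*3 = 3, Clip = 1*3 = 3, Housing = 1*5 = 5, Plate = 1*1 = 1.
Iteration 2: components of {Bearing,Clip,Housing,Plate} -> Arm = 1*2 = 2, Rod = 3*2 = 6, Seal = 1*3 = 3, Shaft = 3*1 = 3.
Iteration 3: components of {Arm,Rod,Seal,Shaft} -> Frame = 6*2 = 12.
Iteration 4: no further components; recursion stops.

5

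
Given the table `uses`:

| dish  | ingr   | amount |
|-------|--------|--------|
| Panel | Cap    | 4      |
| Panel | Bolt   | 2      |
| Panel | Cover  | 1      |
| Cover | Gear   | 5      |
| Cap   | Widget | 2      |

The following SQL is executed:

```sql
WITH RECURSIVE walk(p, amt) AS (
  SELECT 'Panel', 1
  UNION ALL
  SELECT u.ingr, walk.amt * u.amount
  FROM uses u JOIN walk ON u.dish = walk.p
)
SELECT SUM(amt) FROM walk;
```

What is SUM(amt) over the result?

21

Base: (Panel, amt=1).
Iteration 1: components of {Panel} -> Bolt = 1*2 = 2, Cap = 1*4 = 4, Cover = 1*1 = 1.
Iteration 2: components of {Bolt,Cap,Cover} -> Gear = 1*5 = 5, Widget = 4*2 = 8.
Iteration 3: no further components; recursion stops.
SUM(amt) = 1 + 4 + 2 + 1 + 8 + 5 = 21.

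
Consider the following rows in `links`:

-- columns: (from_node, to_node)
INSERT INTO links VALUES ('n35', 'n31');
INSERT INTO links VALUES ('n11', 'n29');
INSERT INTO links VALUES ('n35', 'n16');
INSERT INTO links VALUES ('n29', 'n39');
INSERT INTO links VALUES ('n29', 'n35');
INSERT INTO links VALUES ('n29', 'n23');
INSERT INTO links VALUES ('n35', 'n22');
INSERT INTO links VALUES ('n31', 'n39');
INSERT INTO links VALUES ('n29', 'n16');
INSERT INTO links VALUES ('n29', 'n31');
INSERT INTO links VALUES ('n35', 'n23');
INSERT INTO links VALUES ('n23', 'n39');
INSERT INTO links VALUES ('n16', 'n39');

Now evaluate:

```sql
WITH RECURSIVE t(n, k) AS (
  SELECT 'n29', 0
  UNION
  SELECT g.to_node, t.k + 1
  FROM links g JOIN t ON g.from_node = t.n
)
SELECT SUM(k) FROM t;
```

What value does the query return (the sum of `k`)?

Base: (n29, k=0).
Iteration 1: edges from {n29} -> (n16, k=1), (n23, k=1), (n31, k=1), (n35, k=1), (n39, k=1).
Iteration 2: edges from {n16,n23,n31,n35,n39} -> (n16, k=2), (n22, k=2), (n23, k=2), (n31, k=2), (n39, k=2). [UNION drops 2 duplicate row(s)]
Iteration 3: edges from {n16,n22,n23,n31,n39} -> (n39, k=3). [UNION drops 2 duplicate row(s)]
Iteration 4: no outgoing edges from {n39}; recursion stops.
SUM(k) = 0 + 1 + 1 + 1 + 1 + 1 + 2 + 2 + 2 + 2 + 2 + 3 = 18.

18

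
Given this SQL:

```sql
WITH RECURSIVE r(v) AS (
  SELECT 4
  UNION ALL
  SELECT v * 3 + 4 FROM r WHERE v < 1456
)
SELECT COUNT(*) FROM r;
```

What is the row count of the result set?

6

Base: v=4.
Iteration 1: 4 < 1456 holds -> v = 4 * 3 + 4 = 16.
Iteration 2: 16 < 1456 holds -> v = 16 * 3 + 4 = 52.
Iteration 3: 52 < 1456 holds -> v = 52 * 3 + 4 = 160.
Iteration 4: 160 < 1456 holds -> v = 160 * 3 + 4 = 484.
Iteration 5: 484 < 1456 holds -> v = 484 * 3 + 4 = 1456.
Iteration 6: 1456 < 1456 fails; recursion stops.
Total rows emitted: 6.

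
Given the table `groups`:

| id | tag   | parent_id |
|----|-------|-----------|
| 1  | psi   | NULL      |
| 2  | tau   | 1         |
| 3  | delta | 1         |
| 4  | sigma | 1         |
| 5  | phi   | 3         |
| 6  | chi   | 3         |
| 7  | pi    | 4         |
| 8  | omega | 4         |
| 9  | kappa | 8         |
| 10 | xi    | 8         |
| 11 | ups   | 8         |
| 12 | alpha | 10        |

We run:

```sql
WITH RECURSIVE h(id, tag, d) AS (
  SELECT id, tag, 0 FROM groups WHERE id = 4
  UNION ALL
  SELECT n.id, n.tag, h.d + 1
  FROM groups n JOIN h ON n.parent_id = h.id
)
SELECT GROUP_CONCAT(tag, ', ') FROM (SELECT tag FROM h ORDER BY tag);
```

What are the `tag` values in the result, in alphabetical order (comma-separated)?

alpha, kappa, omega, pi, sigma, ups, xi

Base: id=4 (sigma) at d 0.
Iteration 1: rows with parent_id in {4} -> pi (id 7, d 1), omega (id 8, d 1).
Iteration 2: rows with parent_id in {7,8} -> kappa (id 9, d 2), xi (id 10, d 2), ups (id 11, d 2).
Iteration 3: rows with parent_id in {9,10,11} -> alpha (id 12, d 3).
Iteration 4: no rows with parent_id in {12}; recursion stops.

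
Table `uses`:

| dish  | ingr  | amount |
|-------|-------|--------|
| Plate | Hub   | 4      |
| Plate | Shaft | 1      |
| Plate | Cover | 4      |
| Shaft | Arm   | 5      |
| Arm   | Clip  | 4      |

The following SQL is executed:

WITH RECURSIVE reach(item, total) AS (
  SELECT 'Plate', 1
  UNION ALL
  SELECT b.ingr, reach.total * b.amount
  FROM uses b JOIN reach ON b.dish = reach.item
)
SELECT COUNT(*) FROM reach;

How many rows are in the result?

Base: (Plate, total=1).
Iteration 1: components of {Plate} -> Cover = 1*4 = 4, Hub = 1*4 = 4, Shaft = 1*1 = 1.
Iteration 2: components of {Cover,Hub,Shaft} -> Arm = 1*5 = 5.
Iteration 3: components of {Arm} -> Clip = 5*4 = 20.
Iteration 4: no further components; recursion stops.
Total rows emitted: 6.

6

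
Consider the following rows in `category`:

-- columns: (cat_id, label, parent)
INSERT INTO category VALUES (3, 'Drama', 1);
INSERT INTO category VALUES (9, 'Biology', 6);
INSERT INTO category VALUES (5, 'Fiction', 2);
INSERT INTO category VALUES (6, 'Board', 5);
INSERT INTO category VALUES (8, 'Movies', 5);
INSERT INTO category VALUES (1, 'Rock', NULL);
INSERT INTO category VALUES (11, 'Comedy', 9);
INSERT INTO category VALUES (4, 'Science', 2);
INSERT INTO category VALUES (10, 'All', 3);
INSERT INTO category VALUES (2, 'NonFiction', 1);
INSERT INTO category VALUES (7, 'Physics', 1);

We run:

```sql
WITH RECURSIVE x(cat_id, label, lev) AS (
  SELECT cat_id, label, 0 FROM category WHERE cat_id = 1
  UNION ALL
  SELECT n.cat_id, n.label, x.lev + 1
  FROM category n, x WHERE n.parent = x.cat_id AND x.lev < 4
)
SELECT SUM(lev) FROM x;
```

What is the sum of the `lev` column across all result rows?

Base: cat_id=1 (Rock) at lev 0.
Iteration 1: rows with parent in {1} -> NonFiction (id 2, lev 1), Drama (id 3, lev 1), Physics (id 7, lev 1).
Iteration 2: rows with parent in {2,3,7} -> Science (id 4, lev 2), Fiction (id 5, lev 2), All (id 10, lev 2).
Iteration 3: rows with parent in {4,5,10} -> Board (id 6, lev 3), Movies (id 8, lev 3).
Iteration 4: rows with parent in {6,8} -> Biology (id 9, lev 4).
Iteration 5: lev < 4 fails for all current rows; recursion stops.
SUM(lev) = 0 + 1 + 1 + 1 + 2 + 2 + 2 + 3 + 3 + 4 = 19.

19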